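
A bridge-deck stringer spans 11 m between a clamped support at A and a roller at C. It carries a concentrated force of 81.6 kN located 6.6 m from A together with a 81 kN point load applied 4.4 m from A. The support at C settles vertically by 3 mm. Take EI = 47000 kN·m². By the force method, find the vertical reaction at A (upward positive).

Choose R_C as the redundant. The primary structure is the cantilever fixed at A.
Primary-structure tip deflection at C by superposition:
  point load 81.6 at a = 6.6: Pa²(3L − a)/(6EI) = 15640/EI
  point load 81 at a = 4.4: Pa²(3L − a)/(6EI) = 7475/EI
  δ_0 = 23115/EI
Tip deflection under a unit load at C: L³/(3EI) = 443.7/EI.
With EI = 47000 kN·m²: δ_0 = 0.4918 m and δ_{CC} = 0.00944 m/kN.
Compatibility — the beam at C must follow the support down by 0.003 m: δ_0 − R_C·δ_{CC} = 0.003, so R_C = (0.4918 − 0.003)/0.00944 = 51.78 kN.
Vertical equilibrium: R_A = ΣP − R_C = 162.6 − 51.78 = 110.8 kN.

R_A = 110.8 kN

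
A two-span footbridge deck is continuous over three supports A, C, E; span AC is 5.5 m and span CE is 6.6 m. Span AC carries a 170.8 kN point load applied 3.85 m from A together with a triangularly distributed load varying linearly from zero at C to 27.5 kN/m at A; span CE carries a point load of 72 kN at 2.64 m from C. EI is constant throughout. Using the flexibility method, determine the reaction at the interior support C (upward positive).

R_C = 237.3 kN

Release continuity at C by inserting a hinge; the redundant is the internal moment M_C. The primary structure is two simply-supported spans AC and CE.
Rotations at C on the released spans (each span's end-slope, ×1/EI):
  span AC: point load 170.8 at a = 3.85: Pab(L + a)/(6LEI) = 307.4/EI
  span AC: triangular load, peak 27.5: 7w₀L³/(360EI) = 88.96/EI
  span CE: point load 72 at a = 2.64: Pab(L + b)/(6LEI) = 200.7/EI
  relative rotation θ_0 = (396.4 + 200.7)/EI = 597.1/EI
A unit hogging moment at C produces rotation L₁/(3EI) + L₂/(3EI) = 4.033/EI.
Slope continuity at C: θ_0 = M_C·4.033/EI, so M_C = 597.1/4.033 = 148 kN·m (hogging).
Span AC, ΣM about A with M_C applied at C: R_C^{AC}·5.5 = 796.2 + 148, so R_C^{AC} = 171.7 kN and R_A = 246.4 − 171.7 = 74.74 kN.
Span CE, ΣM about E: R_C^{CE}·6.6 = 285.1 + 148, so R_C^{CE} = 65.63 kN and R_E = 72 − 65.63 = 6.369 kN.
R_C = 171.7 + 65.63 = 237.3 kN.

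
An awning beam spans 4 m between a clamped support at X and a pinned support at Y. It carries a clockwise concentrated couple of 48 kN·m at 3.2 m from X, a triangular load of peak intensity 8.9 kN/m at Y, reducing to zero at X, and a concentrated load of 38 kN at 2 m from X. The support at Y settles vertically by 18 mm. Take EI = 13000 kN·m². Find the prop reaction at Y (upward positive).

R_Y = 27.98 kN

Release the roller at Y. Primary structure: cantilever fixed at X.
Downward deflection at the released point Y due to the loads:
  clockwise couple 48 at a = 3.2: M₀a(2L − a)/(2EI) = 368.6/EI
  triangular load, peak 8.9 at the free end: 11w₀L⁴/(120EI) = 208.9/EI
  point load 38 at a = 2: Pa²(3L − a)/(6EI) = 253.3/EI
  δ_0 = 830.8/EI
Flexibility coefficient — unit upward force at Y: δ_{YY} = L³/(3EI) = 21.33/EI.
With EI = 13000 kN·m²: δ_0 = 0.06391 m and δ_{YY} = 0.001641 m/kN.
Compatibility — the beam at Y must follow the support down by 0.018 m: δ_0 − R_Y·δ_{YY} = 0.018, so R_Y = (0.06391 − 0.018)/0.001641 = 27.98 kN.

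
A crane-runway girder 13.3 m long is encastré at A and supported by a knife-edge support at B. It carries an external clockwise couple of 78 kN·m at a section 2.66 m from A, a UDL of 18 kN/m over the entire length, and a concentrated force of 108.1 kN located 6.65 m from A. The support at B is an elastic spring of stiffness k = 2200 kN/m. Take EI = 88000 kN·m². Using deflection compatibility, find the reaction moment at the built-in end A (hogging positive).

M_A = 785.3 kN·m

Remove the prop at B; the released (primary) structure is a cantilever built in at A.
Primary-structure tip deflection at B by superposition:
  clockwise couple 78 at a = 2.66: M₀a(2L − a)/(2EI) = 2484/EI
  UDL 18: wL⁴/(8EI) = 70403/EI
  point load 108.1 at a = 6.65: Pa²(3L − a)/(6EI) = 26492/EI
  δ_0 = 99378/EI
Tip deflection under a unit load at B: L³/(3EI) = 784.2/EI.
With EI = 88000 kN·m²: δ_0 = 1.1293 m and δ_{BB} = 0.008912 m/kN.
Compatibility — the spring shortens by R_B/k under the reaction it provides: δ_0 − R_B·δ_{BB} = R_B/k. With 1/k = 0.000455 m/kN, R_B = δ_0 / (δ_{BB} + 1/k) = 1.1293 / (0.008912 + 0.000455) = 120.6 kN.
Moment equilibrium about A: M_A = Σ(load moments about A) − R_B·L = 2389 − 120.6×13.3 = 785.3 kN·m.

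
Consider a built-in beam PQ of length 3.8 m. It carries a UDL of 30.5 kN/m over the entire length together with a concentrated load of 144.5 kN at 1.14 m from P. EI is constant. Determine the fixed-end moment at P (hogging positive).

Take the two fixed-end moments M_P, M_Q as redundants; the released structure is the simple span PQ.
Simple-span end rotations at P and Q under the given loads:
  at P: UDL 30.5: wL³/(24EI) = 69.73/EI
  at Q: UDL 30.5: wL³/(24EI) = 69.73/EI
  at P: point load 144.5 at a = 1.14: Pab(L + b)/(6LEI) = 124.2/EI
  at Q: point load 144.5 at a = 1.14: Pab(L + a)/(6LEI) = 94.94/EI
  θ_P0 = 193.9/EI,  θ_Q0 = 164.7/EI
Flexibility coefficients: a unit moment at one end gives L/(3EI) there and L/(6EI) at the far end, so f₁₁ = f₂₂ = 1.267/EI and f₁₂ = f₂₁ = 0.6333/EI.
Compatibility — zero rotation at each built-in end:
  1.267 M_P + 0.6333 M_Q = 193.9
  0.6333 M_P + 1.267 M_Q = 164.7
Solving the pair gives M_P = 117.4 kN·m and M_Q = 71.29 kN·m (hogging).

M_P = 117.4 kN·m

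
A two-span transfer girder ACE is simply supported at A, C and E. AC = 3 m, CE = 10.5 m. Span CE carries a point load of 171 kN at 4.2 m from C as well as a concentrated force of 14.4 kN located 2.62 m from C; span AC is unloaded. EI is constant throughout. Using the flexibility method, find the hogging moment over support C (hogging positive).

Release continuity at C by inserting a hinge; the redundant is the internal moment M_C. The primary structure is two simply-supported spans AC and CE.
Discontinuity in slope at C on the released structure — sum the simple-span end rotations:
  span CE: point load 171 at a = 4.2: Pab(L + b)/(6LEI) = 1207/EI
  span CE: point load 14.4 at a = 2.62: Pab(L + b)/(6LEI) = 86.74/EI
  relative rotation θ_0 = (0 + 1293)/EI = 1293/EI
A unit hogging moment at C produces rotation L₁/(3EI) + L₂/(3EI) = 4.5/EI.
Slope continuity at C: θ_0 = M_C·4.5/EI, so M_C = 1293/4.5 = 287.4 kN·m (hogging).

M_C = 287.4 kN·m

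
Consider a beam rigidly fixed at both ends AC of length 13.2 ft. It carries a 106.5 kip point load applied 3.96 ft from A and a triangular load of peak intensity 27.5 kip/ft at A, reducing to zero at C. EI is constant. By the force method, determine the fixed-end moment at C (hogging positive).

M_C = 248.3 kip·ft

Take the two fixed-end moments M_A, M_C as redundants; the released structure is the simple span AC.
On the primary (simply-supported) span, the end slopes from the loading are:
  at A: point load 106.5 at a = 3.96: Pab(L + b)/(6LEI) = 1104/EI
  at C: point load 106.5 at a = 3.96: Pab(L + a)/(6LEI) = 844.3/EI
  at A: triangular load, peak 27.5: w₀L³/(45EI) = 1406/EI
  at C: triangular load, peak 27.5: 7w₀L³/(360EI) = 1230/EI
  θ_A0 = 2510/EI,  θ_C0 = 2074/EI
Flexibility coefficients: a unit moment at one end gives L/(3EI) there and L/(6EI) at the far end, so f₁₁ = f₂₂ = 4.4/EI and f₁₂ = f₂₁ = 2.2/EI.
Compatibility — zero rotation at each built-in end:
  4.4 M_A + 2.2 M_C = 2510
  2.2 M_A + 4.4 M_C = 2074
Solving the pair gives M_A = 446.2 kip·ft and M_C = 248.3 kip·ft (hogging).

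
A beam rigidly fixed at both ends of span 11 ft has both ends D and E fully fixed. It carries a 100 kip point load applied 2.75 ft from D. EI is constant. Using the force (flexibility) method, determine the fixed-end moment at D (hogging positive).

M_D = 154.7 kip·ft

Release both end moments; the primary structure is a simply-supported span DE with redundants M_D and M_E.
End rotations of the released simple span under the applied load (×1/EI):
  at D: point load 100 at a = 2.75: Pab(L + b)/(6LEI) = 661.7/EI
  at E: point load 100 at a = 2.75: Pab(L + a)/(6LEI) = 472.7/EI
  θ_D0 = 661.7/EI,  θ_E0 = 472.7/EI
Flexibility coefficients: a unit moment at one end gives L/(3EI) there and L/(6EI) at the far end, so f₁₁ = f₂₂ = 3.667/EI and f₁₂ = f₂₁ = 1.833/EI.
Compatibility — zero rotation at each built-in end:
  3.667 M_D + 1.833 M_E = 661.7
  1.833 M_D + 3.667 M_E = 472.7
Solving the pair gives M_D = 154.7 kip·ft and M_E = 51.56 kip·ft (hogging).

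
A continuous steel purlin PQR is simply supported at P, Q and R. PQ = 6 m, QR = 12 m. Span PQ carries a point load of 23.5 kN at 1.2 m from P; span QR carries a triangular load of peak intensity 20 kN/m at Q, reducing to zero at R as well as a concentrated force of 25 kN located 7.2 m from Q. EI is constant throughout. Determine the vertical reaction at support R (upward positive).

R_R = 41.16 kN

Release continuity at Q by inserting a hinge; the redundant is the internal moment M_Q. The primary structure is two simply-supported spans PQ and QR.
Discontinuity in slope at Q on the released structure — sum the simple-span end rotations:
  span PQ: point load 23.5 at a = 1.2: Pab(L + a)/(6LEI) = 27.07/EI
  span QR: triangular load, peak 20: w₀L³/(45EI) = 768/EI
  span QR: point load 25 at a = 7.2: Pab(L + b)/(6LEI) = 201.6/EI
  relative rotation θ_0 = (27.07 + 969.6)/EI = 996.7/EI
A unit hogging moment at Q produces rotation L₁/(3EI) + L₂/(3EI) = 6/EI.
Compatibility: M_Q·(L₁+L₂)/(3EI) = θ_0, giving M_Q = 166.1 kN·m (hogging).
Span QR, ΣM about R: R_Q^{QR}·12 = 1080 + 166.1, so R_Q^{QR} = 103.8 kN and R_R = 145 − 103.8 = 41.16 kN.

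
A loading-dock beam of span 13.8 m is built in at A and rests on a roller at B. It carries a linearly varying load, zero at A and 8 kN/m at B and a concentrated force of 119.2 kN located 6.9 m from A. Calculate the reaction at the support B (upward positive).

R_B = 67.61 kN

Remove the prop at B; the released (primary) structure is a cantilever built in at A.
Deflection at B on the released cantilever, summing each load's contribution:
  triangular load, peak 8 at the free end: 11w₀L⁴/(120EI) = 26596/EI
  point load 119.2 at a = 6.9: Pa²(3L − a)/(6EI) = 32632/EI
  δ_0 = 59228/EI
Tip deflection under a unit load at B: L³/(3EI) = 876/EI.
Compatibility at B: δ_0 − R_B·δ_{BB} = 0, so R_B = 59228/876 = 67.61 kN.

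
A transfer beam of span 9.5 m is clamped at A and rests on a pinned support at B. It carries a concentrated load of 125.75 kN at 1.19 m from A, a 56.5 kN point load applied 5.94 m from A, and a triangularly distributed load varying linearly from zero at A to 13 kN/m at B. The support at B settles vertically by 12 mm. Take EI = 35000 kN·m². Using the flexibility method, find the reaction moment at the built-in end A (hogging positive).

Remove the prop at B; the released (primary) structure is a cantilever built in at A.
Downward deflection at the released point B due to the loads:
  point load 125.75 at a = 1.19: Pa²(3L − a)/(6EI) = 810.5/EI
  point load 56.5 at a = 5.94: Pa²(3L − a)/(6EI) = 7496/EI
  triangular load, peak 13 at the free end: 11w₀L⁴/(120EI) = 9706/EI
  δ_0 = 18012/EI
Flexibility coefficient — unit upward force at B: δ_{BB} = L³/(3EI) = 285.8/EI.
With EI = 35000 kN·m²: δ_0 = 0.51464 m and δ_{BB} = 0.008165 m/kN.
Compatibility — the beam at B must follow the support down by 0.012 m: δ_0 − R_B·δ_{BB} = 0.012, so R_B = (0.51464 − 0.012)/0.008165 = 61.56 kN.
Moment equilibrium about A: M_A = Σ(load moments about A) − R_B·L = 876.3 − 61.56×9.5 = 291.5 kN·m.

M_A = 291.5 kN·m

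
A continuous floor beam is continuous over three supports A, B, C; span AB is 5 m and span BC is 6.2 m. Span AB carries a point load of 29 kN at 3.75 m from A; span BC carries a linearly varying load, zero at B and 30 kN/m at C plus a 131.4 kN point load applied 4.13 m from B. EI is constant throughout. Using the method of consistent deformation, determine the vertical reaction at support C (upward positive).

R_C = 131 kN

Take M_B as the redundant. Released structure: two simple spans AB and BC with a hinge at B.
End slopes at the hinge B, treating each span as simply supported:
  span AB: point load 29 at a = 3.75: Pab(L + a)/(6LEI) = 39.65/EI
  span BC: triangular load, peak 30: 7w₀L³/(360EI) = 139/EI
  span BC: point load 131.4 at a = 4.13: Pab(L + b)/(6LEI) = 249.7/EI
  relative rotation θ_0 = (39.65 + 388.8)/EI = 428.4/EI
A unit hogging moment at B produces rotation L₁/(3EI) + L₂/(3EI) = 3.733/EI.
Slope continuity at B: θ_0 = M_B·3.733/EI, so M_B = 428.4/3.733 = 114.8 kN·m (hogging).
Span BC, ΣM about C: R_B^{BC}·6.2 = 464.2 + 114.8, so R_B^{BC} = 93.38 kN and R_C = 224.4 − 93.38 = 131 kN.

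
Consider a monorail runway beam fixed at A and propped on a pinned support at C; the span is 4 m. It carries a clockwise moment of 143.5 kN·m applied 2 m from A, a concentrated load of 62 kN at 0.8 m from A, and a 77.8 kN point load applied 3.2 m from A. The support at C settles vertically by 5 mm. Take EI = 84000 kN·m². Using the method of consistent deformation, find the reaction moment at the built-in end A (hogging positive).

M_A = 126.4 kN·m

Release the roller at C. Primary structure: cantilever fixed at A.
Deflection at C on the released cantilever, summing each load's contribution:
  clockwise couple 143.5 at a = 2: M₀a(2L − a)/(2EI) = 861/EI
  point load 62 at a = 0.8: Pa²(3L − a)/(6EI) = 74.07/EI
  point load 77.8 at a = 3.2: Pa²(3L − a)/(6EI) = 1168/EI
  δ_0 = 2104/EI
Flexibility coefficient — unit upward force at C: δ_{CC} = L³/(3EI) = 21.33/EI.
With EI = 84000 kN·m²: δ_0 = 0.025042 m and δ_{CC} = 0.000254 m/kN.
Compatibility — the beam at C must follow the support down by 0.005 m: δ_0 − R_C·δ_{CC} = 0.005, so R_C = (0.025042 − 0.005)/0.000254 = 78.92 kN.
Moment equilibrium about A: M_A = Σ(load moments about A) − R_C·L = 442.1 − 78.92×4 = 126.4 kN·m.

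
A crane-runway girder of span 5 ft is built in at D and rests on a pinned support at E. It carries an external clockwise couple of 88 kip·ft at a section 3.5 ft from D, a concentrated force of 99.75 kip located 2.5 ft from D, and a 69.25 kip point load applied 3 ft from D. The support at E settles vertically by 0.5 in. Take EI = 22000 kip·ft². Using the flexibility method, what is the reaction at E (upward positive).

R_E = 63.11 kip

Remove the prop at E; the released (primary) structure is a cantilever built in at D.
Free-end deflection of the primary structure under the applied loading (downward +):
  clockwise couple 88 at a = 3.5: M₀a(2L − a)/(2EI) = 1001/EI
  point load 99.75 at a = 2.5: Pa²(3L − a)/(6EI) = 1299/EI
  point load 69.25 at a = 3: Pa²(3L − a)/(6EI) = 1246/EI
  δ_0 = 3546/EI
Tip deflection under a unit load at E: L³/(3EI) = 41.67/EI.
With EI = 22000 kip·ft²: δ_0 = 0.1612 ft and δ_{EE} = 0.001894 ft/kip.
Compatibility — the beam at E must follow the support down by 0.04167 ft: δ_0 − R_E·δ_{EE} = 0.04167, so R_E = (0.1612 − 0.04167)/0.001894 = 63.11 kip.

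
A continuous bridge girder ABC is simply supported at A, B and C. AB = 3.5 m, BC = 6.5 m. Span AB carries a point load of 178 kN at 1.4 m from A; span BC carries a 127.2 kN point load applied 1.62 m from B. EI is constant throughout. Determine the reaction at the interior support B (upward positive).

Take M_B as the redundant. Released structure: two simple spans AB and BC with a hinge at B.
End slopes at the hinge B, treating each span as simply supported:
  span AB: point load 178 at a = 1.4: Pab(L + a)/(6LEI) = 122.1/EI
  span BC: point load 127.2 at a = 1.62: Pab(L + b)/(6LEI) = 293.4/EI
  relative rotation θ_0 = (122.1 + 293.4)/EI = 415.5/EI
A unit hogging moment at B produces rotation L₁/(3EI) + L₂/(3EI) = 3.333/EI.
Slope continuity at B: θ_0 = M_B·3.333/EI, so M_B = 415.5/3.333 = 124.7 kN·m (hogging).
Span AB, ΣM about A with M_B applied at B: R_B^{AB}·3.5 = 249.2 + 124.7, so R_B^{AB} = 106.8 kN and R_A = 178 − 106.8 = 71.18 kN.
Span BC, ΣM about C: R_B^{BC}·6.5 = 620.7 + 124.7, so R_B^{BC} = 114.7 kN and R_C = 127.2 − 114.7 = 12.52 kN.
R_B = 106.8 + 114.7 = 221.5 kN.

R_B = 221.5 kN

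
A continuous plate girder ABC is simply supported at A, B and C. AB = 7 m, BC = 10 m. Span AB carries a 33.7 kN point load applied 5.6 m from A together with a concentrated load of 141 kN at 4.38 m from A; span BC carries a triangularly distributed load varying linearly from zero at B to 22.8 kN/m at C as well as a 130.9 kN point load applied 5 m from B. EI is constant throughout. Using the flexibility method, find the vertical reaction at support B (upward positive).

R_B = 294.9 kN

Take M_B as the redundant. Released structure: two simple spans AB and BC with a hinge at B.
Rotations at B on the released spans (each span's end-slope, ×1/EI):
  span AB: point load 33.7 at a = 5.6: Pab(L + a)/(6LEI) = 79.26/EI
  span AB: point load 141 at a = 4.38: Pab(L + a)/(6LEI) = 438.4/EI
  span BC: triangular load, peak 22.8: 7w₀L³/(360EI) = 443.3/EI
  span BC: point load 130.9 at a = 5: Pab(L + b)/(6LEI) = 818.1/EI
  relative rotation θ_0 = (517.7 + 1261)/EI = 1779/EI
A unit hogging moment at B produces rotation L₁/(3EI) + L₂/(3EI) = 5.667/EI.
Slope continuity at B: θ_0 = M_B·5.667/EI, so M_B = 1779/5.667 = 314 kN·m (hogging).
Span AB, ΣM about A with M_B applied at B: R_B^{AB}·7 = 806.3 + 314, so R_B^{AB} = 160 kN and R_A = 174.7 − 160 = 14.66 kN.
Span BC, ΣM about C: R_B^{BC}·10 = 1034 + 314, so R_B^{BC} = 134.8 kN and R_C = 244.9 − 134.8 = 110.1 kN.
R_B = 160 + 134.8 = 294.9 kN.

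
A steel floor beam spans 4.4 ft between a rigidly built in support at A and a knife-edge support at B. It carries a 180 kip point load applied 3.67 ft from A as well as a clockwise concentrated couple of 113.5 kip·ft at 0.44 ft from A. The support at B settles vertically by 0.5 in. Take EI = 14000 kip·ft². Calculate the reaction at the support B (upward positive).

R_B = 122.4 kip

Take the reaction at B as the redundant and release it; the primary structure is a cantilever fixed at A.
Downward deflection at the released point B due to the loads:
  point load 180 at a = 3.67: Pa²(3L − a)/(6EI) = 3851/EI
  clockwise couple 113.5 at a = 0.44: M₀a(2L − a)/(2EI) = 208.7/EI
  δ_0 = 4060/EI
Tip deflection under a unit load at B: L³/(3EI) = 28.39/EI.
With EI = 14000 kip·ft²: δ_0 = 0.28996 ft and δ_{BB} = 0.002028 ft/kip.
Compatibility — the beam at B must follow the support down by 0.04167 ft: δ_0 − R_B·δ_{BB} = 0.04167, so R_B = (0.28996 − 0.04167)/0.002028 = 122.4 kip.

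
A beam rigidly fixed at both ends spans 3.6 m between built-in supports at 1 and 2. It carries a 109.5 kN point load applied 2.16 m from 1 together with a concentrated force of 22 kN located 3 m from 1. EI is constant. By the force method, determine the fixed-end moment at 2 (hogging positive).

M_2 = 65.93 kN·m

Take the two fixed-end moments M_1, M_2 as redundants; the released structure is the simple span 12.
Simple-span end rotations at 1 and 2 under the given loads:
  at 1: point load 109.5 at a = 2.16: Pab(L + b)/(6LEI) = 79.47/EI
  at 2: point load 109.5 at a = 2.16: Pab(L + a)/(6LEI) = 90.82/EI
  at 1: point load 22 at a = 3: Pab(L + b)/(6LEI) = 7.7/EI
  at 2: point load 22 at a = 3: Pab(L + a)/(6LEI) = 12.1/EI
  θ_10 = 87.17/EI,  θ_20 = 102.9/EI
Flexibility coefficients: a unit moment at one end gives L/(3EI) there and L/(6EI) at the far end, so f₁₁ = f₂₂ = 1.2/EI and f₁₂ = f₂₁ = 0.6/EI.
Compatibility — zero rotation at each built-in end:
  1.2 M_1 + 0.6 M_2 = 87.17
  0.6 M_1 + 1.2 M_2 = 102.9
Solving the pair gives M_1 = 39.68 kN·m and M_2 = 65.93 kN·m (hogging).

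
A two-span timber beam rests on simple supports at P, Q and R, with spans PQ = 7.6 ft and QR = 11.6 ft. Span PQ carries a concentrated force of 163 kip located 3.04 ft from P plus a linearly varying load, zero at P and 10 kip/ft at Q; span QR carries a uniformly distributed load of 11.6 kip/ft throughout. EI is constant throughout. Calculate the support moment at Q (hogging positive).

M_Q = 215.5 kip·ft

Release continuity at Q by inserting a hinge; the redundant is the internal moment M_Q. The primary structure is two simply-supported spans PQ and QR.
Discontinuity in slope at Q on the released structure — sum the simple-span end rotations:
  span PQ: point load 163 at a = 3.04: Pab(L + a)/(6LEI) = 527.2/EI
  span PQ: triangular load, peak 10: w₀L³/(45EI) = 97.55/EI
  span QR: UDL 11.6: wL³/(24EI) = 754.4/EI
  relative rotation θ_0 = (624.8 + 754.4)/EI = 1379/EI
A unit hogging moment at Q produces rotation L₁/(3EI) + L₂/(3EI) = 6.4/EI.
Compatibility: M_Q·(L₁+L₂)/(3EI) = θ_0, giving M_Q = 215.5 kip·ft (hogging).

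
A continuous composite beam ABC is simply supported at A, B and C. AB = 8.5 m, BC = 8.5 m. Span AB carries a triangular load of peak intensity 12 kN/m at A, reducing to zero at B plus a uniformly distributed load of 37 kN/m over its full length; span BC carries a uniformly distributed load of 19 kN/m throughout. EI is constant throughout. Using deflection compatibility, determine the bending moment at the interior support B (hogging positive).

Take M_B as the redundant. Released structure: two simple spans AB and BC with a hinge at B.
Discontinuity in slope at B on the released structure — sum the simple-span end rotations:
  span AB: triangular load, peak 12: 7w₀L³/(360EI) = 143.3/EI
  span AB: UDL 37: wL³/(24EI) = 946.8/EI
  span BC: UDL 19: wL³/(24EI) = 486.2/EI
  relative rotation θ_0 = (1090 + 486.2)/EI = 1576/EI
A unit hogging moment at B produces rotation L₁/(3EI) + L₂/(3EI) = 5.667/EI.
Compatibility: M_B·(L₁+L₂)/(3EI) = θ_0, giving M_B = 278.2 kN·m (hogging).

M_B = 278.2 kN·m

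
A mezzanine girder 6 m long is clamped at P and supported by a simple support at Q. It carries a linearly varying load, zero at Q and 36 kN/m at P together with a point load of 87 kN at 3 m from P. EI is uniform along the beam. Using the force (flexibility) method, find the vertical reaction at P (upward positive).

R_P = 146.2 kN

Take the reaction at Q as the redundant and release it; the primary structure is a cantilever fixed at P.
Downward deflection at the released point Q due to the loads:
  triangular load, peak 36 at the fixed end: w₀L⁴/(30EI) = 1555/EI
  point load 87 at a = 3: Pa²(3L − a)/(6EI) = 1958/EI
  δ_0 = 3513/EI
Flexibility coefficient — unit upward force at Q: δ_{QQ} = L³/(3EI) = 72/EI.
Compatibility at Q: δ_0 − R_Q·δ_{QQ} = 0, so R_Q = 3513/72 = 48.79 kN.
Vertical equilibrium: R_P = ΣP − R_Q = 195 − 48.79 = 146.2 kN.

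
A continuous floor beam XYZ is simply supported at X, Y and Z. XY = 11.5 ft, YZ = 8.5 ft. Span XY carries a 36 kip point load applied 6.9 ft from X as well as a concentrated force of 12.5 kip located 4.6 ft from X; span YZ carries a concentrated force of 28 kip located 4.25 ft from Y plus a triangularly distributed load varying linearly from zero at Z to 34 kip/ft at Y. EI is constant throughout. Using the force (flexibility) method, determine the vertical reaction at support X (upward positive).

R_X = 9.017 kip

Insert a hinge at Y; M_Y is the redundant, and each span becomes simply supported.
Discontinuity in slope at Y on the released structure — sum the simple-span end rotations:
  span XY: point load 36 at a = 6.9: Pab(L + a)/(6LEI) = 304.7/EI
  span XY: point load 12.5 at a = 4.6: Pab(L + a)/(6LEI) = 92.58/EI
  span YZ: point load 28 at a = 4.25: Pab(L + b)/(6LEI) = 126.4/EI
  span YZ: triangular load, peak 34: w₀L³/(45EI) = 464/EI
  relative rotation θ_0 = (397.3 + 590.4)/EI = 987.7/EI
A unit hogging moment at Y produces rotation L₁/(3EI) + L₂/(3EI) = 6.667/EI.
Slope continuity at Y: θ_0 = M_Y·6.667/EI, so M_Y = 987.7/6.667 = 148.2 kip·ft (hogging).
Span XY, ΣM about X with M_Y applied at Y: R_Y^{XY}·11.5 = 305.9 + 148.2, so R_Y^{XY} = 39.48 kip and R_X = 48.5 − 39.48 = 9.017 kip.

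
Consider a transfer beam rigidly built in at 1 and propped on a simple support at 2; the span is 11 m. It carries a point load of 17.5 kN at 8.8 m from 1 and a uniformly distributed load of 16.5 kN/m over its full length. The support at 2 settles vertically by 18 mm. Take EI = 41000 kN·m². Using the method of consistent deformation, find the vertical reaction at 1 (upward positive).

R_1 = 120.3 kN

Release the roller at 2. Primary structure: cantilever fixed at 1.
Primary-structure tip deflection at 2 by superposition:
  point load 17.5 at a = 8.8: Pa²(3L − a)/(6EI) = 5466/EI
  UDL 16.5: wL⁴/(8EI) = 30197/EI
  δ_0 = 35663/EI
Flexibility coefficient — unit upward force at 2: δ_{22} = L³/(3EI) = 443.7/EI.
With EI = 41000 kN·m²: δ_0 = 0.86983 m and δ_{22} = 0.010821 m/kN.
Compatibility — the beam at 2 must follow the support down by 0.018 m: δ_0 − R_2·δ_{22} = 0.018, so R_2 = (0.86983 − 0.018)/0.010821 = 78.72 kN.
Vertical equilibrium: R_1 = ΣP − R_2 = 199 − 78.72 = 120.3 kN.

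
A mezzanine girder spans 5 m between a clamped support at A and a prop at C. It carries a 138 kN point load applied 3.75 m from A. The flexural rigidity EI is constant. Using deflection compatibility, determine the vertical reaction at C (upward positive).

R_C = 87.33 kN

Remove the prop at C; the released (primary) structure is a cantilever built in at A.
Free-end deflection of the primary structure under the applied loading (downward +):
  point load 138 at a = 3.75: Pa²(3L − a)/(6EI) = 3639/EI
Tip deflection under a unit load at C: L³/(3EI) = 41.67/EI.
The prop prevents deflection at C: R_C = δ_0/δ_{CC} = 3639/41.67 = 87.33 kN.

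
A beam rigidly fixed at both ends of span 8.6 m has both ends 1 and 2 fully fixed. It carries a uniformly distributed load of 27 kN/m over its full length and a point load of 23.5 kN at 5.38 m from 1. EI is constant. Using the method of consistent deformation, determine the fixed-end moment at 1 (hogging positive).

M_1 = 184.1 kN·m

Release both end moments; the primary structure is a simply-supported span 12 with redundants M_1 and M_2.
End rotations of the released simple span under the applied load (×1/EI):
  at 1: UDL 27: wL³/(24EI) = 715.6/EI
  at 2: UDL 27: wL³/(24EI) = 715.6/EI
  at 1: point load 23.5 at a = 5.38: Pab(L + b)/(6LEI) = 93.26/EI
  at 2: point load 23.5 at a = 5.38: Pab(L + a)/(6LEI) = 110.3/EI
  θ_10 = 808.8/EI,  θ_20 = 825.9/EI
Flexibility coefficients: a unit moment at one end gives L/(3EI) there and L/(6EI) at the far end, so f₁₁ = f₂₂ = 2.867/EI and f₁₂ = f₂₁ = 1.433/EI.
Compatibility — zero rotation at each built-in end:
  2.867 M_1 + 1.433 M_2 = 808.8
  1.433 M_1 + 2.867 M_2 = 825.9
Solving the pair gives M_1 = 184.1 kN·m and M_2 = 196 kN·m (hogging).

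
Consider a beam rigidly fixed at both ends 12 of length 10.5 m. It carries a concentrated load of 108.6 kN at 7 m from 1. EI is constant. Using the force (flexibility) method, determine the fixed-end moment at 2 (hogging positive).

M_2 = 168.9 kN·m

Take the two fixed-end moments M_1, M_2 as redundants; the released structure is the simple span 12.
Simple-span end rotations at 1 and 2 under the given loads:
  at 1: point load 108.6 at a = 7: Pab(L + b)/(6LEI) = 591.3/EI
  at 2: point load 108.6 at a = 7: Pab(L + a)/(6LEI) = 739.1/EI
  θ_10 = 591.3/EI,  θ_20 = 739.1/EI
Flexibility coefficients: a unit moment at one end gives L/(3EI) there and L/(6EI) at the far end, so f₁₁ = f₂₂ = 3.5/EI and f₁₂ = f₂₁ = 1.75/EI.
Compatibility — zero rotation at each built-in end:
  3.5 M_1 + 1.75 M_2 = 591.3
  1.75 M_1 + 3.5 M_2 = 739.1
Solving the pair gives M_1 = 84.47 kN·m and M_2 = 168.9 kN·m (hogging).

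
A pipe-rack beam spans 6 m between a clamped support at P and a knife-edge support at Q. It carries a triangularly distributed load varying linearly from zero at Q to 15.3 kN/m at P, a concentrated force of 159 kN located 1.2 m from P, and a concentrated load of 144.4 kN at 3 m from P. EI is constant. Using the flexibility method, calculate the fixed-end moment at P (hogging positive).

Remove the prop at Q; the released (primary) structure is a cantilever built in at P.
Free-end deflection of the primary structure under the applied loading (downward +):
  triangular load, peak 15.3 at the fixed end: w₀L⁴/(30EI) = 661/EI
  point load 159 at a = 1.2: Pa²(3L − a)/(6EI) = 641.1/EI
  point load 144.4 at a = 3: Pa²(3L − a)/(6EI) = 3249/EI
  δ_0 = 4551/EI
Tip deflection under a unit load at Q: L³/(3EI) = 72/EI.
The prop prevents deflection at Q: R_Q = δ_0/δ_{QQ} = 4551/72 = 63.21 kN.
Moment equilibrium about P: M_P = Σ(load moments about P) − R_Q·L = 715.8 − 63.21×6 = 336.5 kN·m.

M_P = 336.5 kN·m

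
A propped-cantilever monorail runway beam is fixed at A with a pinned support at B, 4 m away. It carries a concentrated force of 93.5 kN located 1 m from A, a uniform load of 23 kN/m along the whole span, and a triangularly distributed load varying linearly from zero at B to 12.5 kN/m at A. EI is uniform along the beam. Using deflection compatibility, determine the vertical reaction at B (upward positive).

Choose R_B as the redundant. The primary structure is the cantilever fixed at A.
Free-end deflection of the primary structure under the applied loading (downward +):
  point load 93.5 at a = 1: Pa²(3L − a)/(6EI) = 171.4/EI
  UDL 23: wL⁴/(8EI) = 736/EI
  triangular load, peak 12.5 at the fixed end: w₀L⁴/(30EI) = 106.7/EI
  δ_0 = 1014/EI
Tip deflection under a unit load at B: L³/(3EI) = 21.33/EI.
Compatibility at B: δ_0 − R_B·δ_{BB} = 0, so R_B = 1014/21.33 = 47.54 kN.

R_B = 47.54 kN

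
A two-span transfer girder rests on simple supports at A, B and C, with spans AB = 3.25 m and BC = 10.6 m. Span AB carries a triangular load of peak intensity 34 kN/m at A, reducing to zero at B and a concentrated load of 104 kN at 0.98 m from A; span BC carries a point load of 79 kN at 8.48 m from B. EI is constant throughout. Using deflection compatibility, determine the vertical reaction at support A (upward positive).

R_A = 85.68 kN

Release continuity at B by inserting a hinge; the redundant is the internal moment M_B. The primary structure is two simply-supported spans AB and BC.
End slopes at the hinge B, treating each span as simply supported:
  span AB: triangular load, peak 34: 7w₀L³/(360EI) = 22.69/EI
  span AB: point load 104 at a = 0.98: Pab(L + a)/(6LEI) = 50.19/EI
  span BC: point load 79 at a = 8.48: Pab(L + b)/(6LEI) = 284/EI
  relative rotation θ_0 = (72.88 + 284)/EI = 356.9/EI
A unit hogging moment at B produces rotation L₁/(3EI) + L₂/(3EI) = 4.617/EI.
Compatibility: M_B·(L₁+L₂)/(3EI) = θ_0, giving M_B = 77.31 kN·m (hogging).
Span AB, ΣM about A with M_B applied at B: R_B^{AB}·3.25 = 161.8 + 77.31, so R_B^{AB} = 73.57 kN and R_A = 159.2 − 73.57 = 85.68 kN.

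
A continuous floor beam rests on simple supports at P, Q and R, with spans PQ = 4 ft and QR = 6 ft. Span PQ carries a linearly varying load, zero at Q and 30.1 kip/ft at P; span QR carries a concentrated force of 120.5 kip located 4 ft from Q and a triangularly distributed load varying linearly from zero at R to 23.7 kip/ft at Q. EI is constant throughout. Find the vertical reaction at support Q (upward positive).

R_Q = 153.3 kip

Take M_Q as the redundant. Released structure: two simple spans PQ and QR with a hinge at Q.
Discontinuity in slope at Q on the released structure — sum the simple-span end rotations:
  span PQ: triangular load, peak 30.1: 7w₀L³/(360EI) = 37.46/EI
  span QR: point load 120.5 at a = 4: Pab(L + b)/(6LEI) = 214.2/EI
  span QR: triangular load, peak 23.7: w₀L³/(45EI) = 113.8/EI
  relative rotation θ_0 = (37.46 + 328)/EI = 365.4/EI
A unit hogging moment at Q produces rotation L₁/(3EI) + L₂/(3EI) = 3.333/EI.
Slope continuity at Q: θ_0 = M_Q·3.333/EI, so M_Q = 365.4/3.333 = 109.6 kip·ft (hogging).
Span PQ, ΣM about P with M_Q applied at Q: R_Q^{PQ}·4 = 80.27 + 109.6, so R_Q^{PQ} = 47.47 kip and R_P = 60.2 − 47.47 = 12.73 kip.
Span QR, ΣM about R: R_Q^{QR}·6 = 525.4 + 109.6, so R_Q^{QR} = 105.8 kip and R_R = 191.6 − 105.8 = 85.76 kip.
R_Q = 47.47 + 105.8 = 153.3 kip.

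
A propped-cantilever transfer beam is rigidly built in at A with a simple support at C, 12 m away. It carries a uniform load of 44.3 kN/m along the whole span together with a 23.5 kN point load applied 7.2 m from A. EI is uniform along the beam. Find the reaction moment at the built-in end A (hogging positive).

M_A = 844.8 kN·m

Remove the prop at C; the released (primary) structure is a cantilever built in at A.
Free-end deflection of the primary structure under the applied loading (downward +):
  UDL 44.3: wL⁴/(8EI) = 114826/EI
  point load 23.5 at a = 7.2: Pa²(3L − a)/(6EI) = 5848/EI
  δ_0 = 120673/EI
Flexibility coefficient — unit upward force at C: δ_{CC} = L³/(3EI) = 576/EI.
The prop prevents deflection at C: R_C = δ_0/δ_{CC} = 120673/576 = 209.5 kN.
Moment equilibrium about A: M_A = Σ(load moments about A) − R_C·L = 3359 − 209.5×12 = 844.8 kN·m.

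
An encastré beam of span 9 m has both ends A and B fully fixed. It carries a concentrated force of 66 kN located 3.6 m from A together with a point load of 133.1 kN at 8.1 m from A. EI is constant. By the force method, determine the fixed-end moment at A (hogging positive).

Take the two fixed-end moments M_A, M_B as redundants; the released structure is the simple span AB.
End rotations of the released simple span under the applied load (×1/EI):
  at A: point load 66 at a = 3.6: Pab(L + b)/(6LEI) = 342.1/EI
  at B: point load 66 at a = 3.6: Pab(L + a)/(6LEI) = 299.4/EI
  at A: point load 133.1 at a = 8.1: Pab(L + b)/(6LEI) = 177.9/EI
  at B: point load 133.1 at a = 8.1: Pab(L + a)/(6LEI) = 307.3/EI
  θ_A0 = 520/EI,  θ_B0 = 606.6/EI
Flexibility coefficients: a unit moment at one end gives L/(3EI) there and L/(6EI) at the far end, so f₁₁ = f₂₂ = 3/EI and f₁₂ = f₂₁ = 1.5/EI.
Compatibility — zero rotation at each built-in end:
  3 M_A + 1.5 M_B = 520
  1.5 M_A + 3 M_B = 606.6
Solving the pair gives M_A = 96.32 kN·m and M_B = 154.1 kN·m (hogging).

M_A = 96.32 kN·m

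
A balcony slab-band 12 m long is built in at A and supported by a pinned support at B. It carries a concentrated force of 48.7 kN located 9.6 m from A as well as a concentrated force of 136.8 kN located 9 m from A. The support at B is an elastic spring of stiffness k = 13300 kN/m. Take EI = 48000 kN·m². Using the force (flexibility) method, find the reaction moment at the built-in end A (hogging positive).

M_A = 257.5 kN·m

Take the reaction at B as the redundant and release it; the primary structure is a cantilever fixed at A.
Deflection at B on the released cantilever, summing each load's contribution:
  point load 48.7 at a = 9.6: Pa²(3L − a)/(6EI) = 19748/EI
  point load 136.8 at a = 9: Pa²(3L − a)/(6EI) = 49864/EI
  δ_0 = 69612/EI
Tip deflection under a unit load at B: L³/(3EI) = 576/EI.
With EI = 48000 kN·m²: δ_0 = 1.4502 m and δ_{BB} = 0.012 m/kN.
Compatibility — the spring shortens by R_B/k under the reaction it provides: δ_0 − R_B·δ_{BB} = R_B/k. With 1/k = 0.000075 m/kN, R_B = δ_0 / (δ_{BB} + 1/k) = 1.4502 / (0.012 + 0.000075) = 120.1 kN.
Moment equilibrium about A: M_A = Σ(load moments about A) − R_B·L = 1699 − 120.1×12 = 257.5 kN·m.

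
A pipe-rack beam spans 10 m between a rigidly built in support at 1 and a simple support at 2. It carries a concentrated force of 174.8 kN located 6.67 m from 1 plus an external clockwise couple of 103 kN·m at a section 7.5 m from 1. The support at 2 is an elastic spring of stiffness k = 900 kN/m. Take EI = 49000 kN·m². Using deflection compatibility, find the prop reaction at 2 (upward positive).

R_2 = 90.43 kN

Take the reaction at 2 as the redundant and release it; the primary structure is a cantilever fixed at 1.
Downward deflection at the released point 2 due to the loads:
  point load 174.8 at a = 6.67: Pa²(3L − a)/(6EI) = 30238/EI
  clockwise couple 103 at a = 7.5: M₀a(2L − a)/(2EI) = 4828/EI
  δ_0 = 35066/EI
Flexibility coefficient — unit upward force at 2: δ_{22} = L³/(3EI) = 333.3/EI.
With EI = 49000 kN·m²: δ_0 = 0.71564 m and δ_{22} = 0.006803 m/kN.
Compatibility — the spring shortens by R_2/k under the reaction it provides: δ_0 − R_2·δ_{22} = R_2/k. With 1/k = 0.001111 m/kN, R_2 = δ_0 / (δ_{22} + 1/k) = 0.71564 / (0.006803 + 0.001111) = 90.43 kN.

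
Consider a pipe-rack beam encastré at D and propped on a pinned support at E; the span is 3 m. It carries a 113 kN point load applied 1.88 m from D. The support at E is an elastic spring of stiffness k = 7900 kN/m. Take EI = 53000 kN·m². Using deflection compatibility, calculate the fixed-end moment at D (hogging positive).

M_D = 121.9 kN·m

Take the reaction at E as the redundant and release it; the primary structure is a cantilever fixed at D.
Primary-structure tip deflection at E by superposition:
  point load 113 at a = 1.88: Pa²(3L − a)/(6EI) = 473.9/EI
Flexibility coefficient — unit upward force at E: δ_{EE} = L³/(3EI) = 9/EI.
With EI = 53000 kN·m²: δ_0 = 0.008942 m and δ_{EE} = 0.00017 m/kN.
Compatibility — the spring shortens by R_E/k under the reaction it provides: δ_0 − R_E·δ_{EE} = R_E/k. With 1/k = 0.000127 m/kN, R_E = δ_0 / (δ_{EE} + 1/k) = 0.008942 / (0.00017 + 0.000127) = 30.17 kN.
Moment equilibrium about D: M_D = Σ(load moments about D) − R_E·L = 212.4 − 30.17×3 = 121.9 kN·m.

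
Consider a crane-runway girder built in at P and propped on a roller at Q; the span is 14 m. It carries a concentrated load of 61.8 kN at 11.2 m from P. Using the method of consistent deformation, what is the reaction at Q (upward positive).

R_Q = 43.51 kN

Release the roller at Q. Primary structure: cantilever fixed at P.
Primary-structure tip deflection at Q by superposition:
  point load 61.8 at a = 11.2: Pa²(3L − a)/(6EI) = 39795/EI
Flexibility coefficient — unit upward force at Q: δ_{QQ} = L³/(3EI) = 914.7/EI.
The prop prevents deflection at Q: R_Q = δ_0/δ_{QQ} = 39795/914.7 = 43.51 kN.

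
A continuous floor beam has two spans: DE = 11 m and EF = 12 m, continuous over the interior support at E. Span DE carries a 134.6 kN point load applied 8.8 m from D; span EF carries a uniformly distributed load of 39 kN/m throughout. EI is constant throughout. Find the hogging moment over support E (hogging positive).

Take M_E as the redundant. Released structure: two simple spans DE and EF with a hinge at E.
Discontinuity in slope at E on the released structure — sum the simple-span end rotations:
  span DE: point load 134.6 at a = 8.8: Pab(L + a)/(6LEI) = 781.8/EI
  span EF: UDL 39: wL³/(24EI) = 2808/EI
  relative rotation θ_0 = (781.8 + 2808)/EI = 3590/EI
A unit hogging moment at E produces rotation L₁/(3EI) + L₂/(3EI) = 7.667/EI.
Slope continuity at E: θ_0 = M_E·7.667/EI, so M_E = 3590/7.667 = 468.2 kN·m (hogging).

M_E = 468.2 kN·m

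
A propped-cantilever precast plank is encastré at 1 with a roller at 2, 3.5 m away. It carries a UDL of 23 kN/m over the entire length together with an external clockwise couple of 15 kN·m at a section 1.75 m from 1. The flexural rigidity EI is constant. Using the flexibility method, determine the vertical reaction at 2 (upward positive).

Take the reaction at 2 as the redundant and release it; the primary structure is a cantilever fixed at 1.
Deflection at 2 on the released cantilever, summing each load's contribution:
  UDL 23: wL⁴/(8EI) = 431.4/EI
  clockwise couple 15 at a = 1.75: M₀a(2L − a)/(2EI) = 68.91/EI
  δ_0 = 500.3/EI
Flexibility coefficient — unit upward force at 2: δ_{22} = L³/(3EI) = 14.29/EI.
The prop prevents deflection at 2: R_2 = δ_0/δ_{22} = 500.3/14.29 = 35.01 kN.

R_2 = 35.01 kN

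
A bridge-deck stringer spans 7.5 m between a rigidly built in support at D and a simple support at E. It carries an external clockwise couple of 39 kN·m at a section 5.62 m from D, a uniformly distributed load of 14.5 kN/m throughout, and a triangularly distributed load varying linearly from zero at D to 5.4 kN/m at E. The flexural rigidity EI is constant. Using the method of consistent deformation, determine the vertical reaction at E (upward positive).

R_E = 59.23 kN

Take the reaction at E as the redundant and release it; the primary structure is a cantilever fixed at D.
Primary-structure tip deflection at E by superposition:
  clockwise couple 39 at a = 5.62: M₀a(2L − a)/(2EI) = 1028/EI
  UDL 14.5: wL⁴/(8EI) = 5735/EI
  triangular load, peak 5.4 at the free end: 11w₀L⁴/(120EI) = 1566/EI
  δ_0 = 8329/EI
Tip deflection under a unit load at E: L³/(3EI) = 140.6/EI.
The prop prevents deflection at E: R_E = δ_0/δ_{EE} = 8329/140.6 = 59.23 kN.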